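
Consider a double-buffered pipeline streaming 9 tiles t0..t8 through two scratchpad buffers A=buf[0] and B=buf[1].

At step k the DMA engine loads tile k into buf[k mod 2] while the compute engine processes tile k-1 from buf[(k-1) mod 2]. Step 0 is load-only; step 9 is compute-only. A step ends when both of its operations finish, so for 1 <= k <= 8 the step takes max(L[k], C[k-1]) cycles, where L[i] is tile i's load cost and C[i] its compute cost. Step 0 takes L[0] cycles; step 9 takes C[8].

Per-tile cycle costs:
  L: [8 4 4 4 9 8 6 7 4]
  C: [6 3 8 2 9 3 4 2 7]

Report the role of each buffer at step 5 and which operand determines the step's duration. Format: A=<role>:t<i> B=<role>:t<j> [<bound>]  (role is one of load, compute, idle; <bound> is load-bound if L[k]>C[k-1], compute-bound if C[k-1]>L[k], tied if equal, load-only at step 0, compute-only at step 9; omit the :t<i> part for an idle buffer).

step 5: A=compute:t4 B=load:t5 [compute-bound]

  0. 8=8c; end=8; A:t0 B:-
  1. max(4,6)=6c; end=14; A:t0 B:t1
  2. max(4,3)=4c; end=18; A:t2 B:t1
  3. max(4,8)=8c; end=26; A:t2 B:t3
  4. max(9,2)=9c; end=35; A:t4 B:t3
  5. max(8,9)=9c; end=44; A:t4 B:t5
  6. max(6,3)=6c; end=50; A:t6 B:t5
  7. max(7,4)=7c; end=57; A:t6 B:t7
  8. max(4,2)=4c; end=61; A:t8 B:t7
  9. 7=7c; end=68; A:t8 B:t7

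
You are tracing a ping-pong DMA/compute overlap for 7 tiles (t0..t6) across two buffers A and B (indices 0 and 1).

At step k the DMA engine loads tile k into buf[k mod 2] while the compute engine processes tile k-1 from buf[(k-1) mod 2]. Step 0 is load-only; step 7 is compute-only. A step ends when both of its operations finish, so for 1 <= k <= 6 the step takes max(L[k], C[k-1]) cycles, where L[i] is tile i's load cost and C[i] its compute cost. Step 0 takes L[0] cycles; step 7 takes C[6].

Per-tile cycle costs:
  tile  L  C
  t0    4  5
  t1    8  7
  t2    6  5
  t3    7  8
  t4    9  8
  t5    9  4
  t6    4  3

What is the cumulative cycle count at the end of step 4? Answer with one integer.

  0. 4=4c; end=4; A:t0 B:-
  1. max(8,5)=8c; end=12; A:t0 B:t1
  2. max(6,7)=7c; end=19; A:t2 B:t1
  3. max(7,5)=7c; end=26; A:t2 B:t3
  4. max(9,8)=9c; end=35; A:t4 B:t3
  5. max(9,8)=9c; end=44; A:t4 B:t5
  6. max(4,4)=4c; end=48; A:t6 B:t5
  7. 3=3c; end=51; A:t6 B:t5

end_cycle[4] = 35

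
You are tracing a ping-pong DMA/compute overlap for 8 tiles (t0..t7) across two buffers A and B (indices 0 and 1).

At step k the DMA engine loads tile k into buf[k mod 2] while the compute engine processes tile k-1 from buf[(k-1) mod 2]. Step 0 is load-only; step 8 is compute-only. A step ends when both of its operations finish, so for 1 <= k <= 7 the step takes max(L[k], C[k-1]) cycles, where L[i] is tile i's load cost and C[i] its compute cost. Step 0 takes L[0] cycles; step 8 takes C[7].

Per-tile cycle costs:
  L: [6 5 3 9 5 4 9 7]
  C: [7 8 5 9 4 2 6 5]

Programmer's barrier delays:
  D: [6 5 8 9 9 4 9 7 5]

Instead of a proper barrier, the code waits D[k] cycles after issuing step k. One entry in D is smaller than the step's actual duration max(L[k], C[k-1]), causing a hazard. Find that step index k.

[0] required=L[0]=6=6 vs D=6 ok
[1] required=max(L[1]=5,C[0]=7)=7 vs D=5 SHORT
[2] required=max(L[2]=3,C[1]=8)=8 vs D=8 ok
[3] required=max(L[3]=9,C[2]=5)=9 vs D=9 ok
[4] required=max(L[4]=5,C[3]=9)=9 vs D=9 ok
[5] required=max(L[5]=4,C[4]=4)=4 vs D=4 ok
[6] required=max(L[6]=9,C[5]=2)=9 vs D=9 ok
[7] required=max(L[7]=7,C[6]=6)=7 vs D=7 ok
[8] required=C[7]=5=5 vs D=5 ok

hazard at step 1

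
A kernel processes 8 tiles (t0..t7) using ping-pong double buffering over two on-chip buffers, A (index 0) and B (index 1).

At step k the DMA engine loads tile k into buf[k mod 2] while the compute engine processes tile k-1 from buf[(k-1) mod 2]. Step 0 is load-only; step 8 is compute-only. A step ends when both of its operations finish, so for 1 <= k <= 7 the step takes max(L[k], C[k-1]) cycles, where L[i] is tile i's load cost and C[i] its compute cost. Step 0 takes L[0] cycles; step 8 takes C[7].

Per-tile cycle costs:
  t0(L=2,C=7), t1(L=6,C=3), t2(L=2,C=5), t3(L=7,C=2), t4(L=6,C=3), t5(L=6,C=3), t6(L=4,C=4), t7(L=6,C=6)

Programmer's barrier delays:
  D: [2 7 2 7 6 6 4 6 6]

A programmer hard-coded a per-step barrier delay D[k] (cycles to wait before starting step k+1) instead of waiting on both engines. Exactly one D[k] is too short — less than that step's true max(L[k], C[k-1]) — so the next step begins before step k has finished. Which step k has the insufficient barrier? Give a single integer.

hazard at step 2

step 0: need L[0]=2 = 2; D[0]=2 ok
step 1: need max(L[1]=6,C[0]=7) = 7; D[1]=7 ok
step 2: need max(L[2]=2,C[1]=3) = 3; D[2]=2 SHORT
step 3: need max(L[3]=7,C[2]=5) = 7; D[3]=7 ok
step 4: need max(L[4]=6,C[3]=2) = 6; D[4]=6 ok
step 5: need max(L[5]=6,C[4]=3) = 6; D[5]=6 ok
step 6: need max(L[6]=4,C[5]=3) = 4; D[6]=4 ok
step 7: need max(L[7]=6,C[6]=4) = 6; D[7]=6 ok
step 8: need C[7]=6 = 6; D[8]=6 ok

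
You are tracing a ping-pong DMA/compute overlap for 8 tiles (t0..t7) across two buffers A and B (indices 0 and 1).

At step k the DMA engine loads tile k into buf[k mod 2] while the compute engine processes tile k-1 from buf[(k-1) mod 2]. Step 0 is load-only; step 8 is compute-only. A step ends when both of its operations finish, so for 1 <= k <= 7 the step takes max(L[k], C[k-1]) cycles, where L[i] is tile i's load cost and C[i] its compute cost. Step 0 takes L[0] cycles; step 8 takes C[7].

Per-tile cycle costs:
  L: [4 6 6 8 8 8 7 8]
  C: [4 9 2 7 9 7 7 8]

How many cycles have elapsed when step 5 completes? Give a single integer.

end_cycle[5] = 44

k=0 load=t0/4c comp=- wait=4 total=4
k=1 load=t1/6c comp=t0/4c wait=6 total=10
k=2 load=t2/6c comp=t1/9c wait=9 total=19
k=3 load=t3/8c comp=t2/2c wait=8 total=27
k=4 load=t4/8c comp=t3/7c wait=8 total=35
k=5 load=t5/8c comp=t4/9c wait=9 total=44
k=6 load=t6/7c comp=t5/7c wait=7 total=51
k=7 load=t7/8c comp=t6/7c wait=8 total=59
k=8 load=- comp=t7/8c wait=8 total=67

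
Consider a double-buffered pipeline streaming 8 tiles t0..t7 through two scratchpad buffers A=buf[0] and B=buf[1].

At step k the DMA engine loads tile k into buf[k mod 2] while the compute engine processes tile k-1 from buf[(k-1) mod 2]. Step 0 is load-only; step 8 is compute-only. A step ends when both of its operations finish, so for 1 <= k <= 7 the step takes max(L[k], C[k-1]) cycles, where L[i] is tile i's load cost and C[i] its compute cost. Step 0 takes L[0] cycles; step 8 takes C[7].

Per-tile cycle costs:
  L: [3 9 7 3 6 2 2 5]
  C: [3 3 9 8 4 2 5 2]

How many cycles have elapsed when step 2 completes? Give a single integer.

end_cycle[2] = 19

k=0 load=t0/3c comp=- wait=3 total=3
k=1 load=t1/9c comp=t0/3c wait=9 total=12
k=2 load=t2/7c comp=t1/3c wait=7 total=19
k=3 load=t3/3c comp=t2/9c wait=9 total=28
k=4 load=t4/6c comp=t3/8c wait=8 total=36
k=5 load=t5/2c comp=t4/4c wait=4 total=40
k=6 load=t6/2c comp=t5/2c wait=2 total=42
k=7 load=t7/5c comp=t6/5c wait=5 total=47
k=8 load=- comp=t7/2c wait=2 total=49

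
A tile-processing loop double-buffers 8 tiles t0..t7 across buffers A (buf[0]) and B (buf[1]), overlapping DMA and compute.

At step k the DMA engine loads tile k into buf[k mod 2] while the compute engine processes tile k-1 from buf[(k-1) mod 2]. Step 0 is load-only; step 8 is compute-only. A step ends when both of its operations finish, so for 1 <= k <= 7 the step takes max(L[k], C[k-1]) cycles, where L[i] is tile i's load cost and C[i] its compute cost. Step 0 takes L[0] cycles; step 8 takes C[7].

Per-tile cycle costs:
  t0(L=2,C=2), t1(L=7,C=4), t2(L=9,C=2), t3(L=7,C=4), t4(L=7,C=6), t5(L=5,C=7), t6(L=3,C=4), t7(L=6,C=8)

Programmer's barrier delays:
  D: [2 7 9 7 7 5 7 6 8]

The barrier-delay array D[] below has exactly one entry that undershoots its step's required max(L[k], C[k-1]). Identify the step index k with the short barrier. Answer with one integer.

hazard at step 5

k=0 barrier L[0]=2→2c, D[0]=2 ok
k=1 barrier max(L[1]=7,C[0]=2)→7c, D[1]=7 ok
k=2 barrier max(L[2]=9,C[1]=4)→9c, D[2]=9 ok
k=3 barrier max(L[3]=7,C[2]=2)→7c, D[3]=7 ok
k=4 barrier max(L[4]=7,C[3]=4)→7c, D[4]=7 ok
k=5 barrier max(L[5]=5,C[4]=6)→6c, D[5]=5 SHORT
k=6 barrier max(L[6]=3,C[5]=7)→7c, D[6]=7 ok
k=7 barrier max(L[7]=6,C[6]=4)→6c, D[7]=6 ok
k=8 barrier C[7]=8→8c, D[8]=8 ok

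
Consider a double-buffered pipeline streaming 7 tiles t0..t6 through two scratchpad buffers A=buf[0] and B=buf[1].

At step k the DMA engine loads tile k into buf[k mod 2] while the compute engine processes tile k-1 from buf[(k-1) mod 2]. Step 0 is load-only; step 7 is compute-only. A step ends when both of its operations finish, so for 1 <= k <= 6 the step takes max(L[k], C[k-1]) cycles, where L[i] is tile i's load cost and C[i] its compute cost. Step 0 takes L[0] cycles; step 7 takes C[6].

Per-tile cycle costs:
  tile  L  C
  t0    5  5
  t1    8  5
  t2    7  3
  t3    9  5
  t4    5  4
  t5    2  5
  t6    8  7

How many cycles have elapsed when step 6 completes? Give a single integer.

k=0 load=t0/5c comp=- wait=5 total=5
k=1 load=t1/8c comp=t0/5c wait=8 total=13
k=2 load=t2/7c comp=t1/5c wait=7 total=20
k=3 load=t3/9c comp=t2/3c wait=9 total=29
k=4 load=t4/5c comp=t3/5c wait=5 total=34
k=5 load=t5/2c comp=t4/4c wait=4 total=38
k=6 load=t6/8c comp=t5/5c wait=8 total=46
k=7 load=- comp=t6/7c wait=7 total=53

end_cycle[6] = 46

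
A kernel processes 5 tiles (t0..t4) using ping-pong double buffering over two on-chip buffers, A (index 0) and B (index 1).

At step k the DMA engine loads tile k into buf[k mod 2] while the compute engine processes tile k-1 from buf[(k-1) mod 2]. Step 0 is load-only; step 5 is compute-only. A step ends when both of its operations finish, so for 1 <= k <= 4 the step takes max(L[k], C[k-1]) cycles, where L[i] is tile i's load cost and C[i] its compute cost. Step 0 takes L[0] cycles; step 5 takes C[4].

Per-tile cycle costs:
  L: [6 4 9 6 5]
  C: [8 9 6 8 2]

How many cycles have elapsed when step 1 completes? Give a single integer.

end_cycle[1] = 14

step 0: L[0]=6 → dur=6, Σ=6 | A=load:t0 B=idle [load-only]
step 1: L[1]=4 C[0]=8 → dur=8, Σ=14 | A=compute:t0 B=load:t1 [compute-bound]
step 2: L[2]=9 C[1]=9 → dur=9, Σ=23 | A=load:t2 B=compute:t1 [tied]
step 3: L[3]=6 C[2]=6 → dur=6, Σ=29 | A=compute:t2 B=load:t3 [tied]
step 4: L[4]=5 C[3]=8 → dur=8, Σ=37 | A=load:t4 B=compute:t3 [compute-bound]
step 5: C[4]=2 → dur=2, Σ=39 | A=compute:t4 B=idle [compute-only]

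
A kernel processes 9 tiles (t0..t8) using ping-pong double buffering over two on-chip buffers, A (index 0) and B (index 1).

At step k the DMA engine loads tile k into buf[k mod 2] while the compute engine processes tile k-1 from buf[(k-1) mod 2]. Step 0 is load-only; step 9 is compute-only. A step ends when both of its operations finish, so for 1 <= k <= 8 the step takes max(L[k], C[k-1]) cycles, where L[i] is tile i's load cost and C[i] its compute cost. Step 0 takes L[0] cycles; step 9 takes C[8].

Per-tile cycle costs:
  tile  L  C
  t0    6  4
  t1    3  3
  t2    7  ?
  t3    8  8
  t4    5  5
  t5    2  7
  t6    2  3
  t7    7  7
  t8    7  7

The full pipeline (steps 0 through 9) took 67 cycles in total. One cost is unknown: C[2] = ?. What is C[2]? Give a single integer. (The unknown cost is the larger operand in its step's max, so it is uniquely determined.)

step 0 → dur = L[0]=6 = 6
step 1 → dur = max(L[1]=3, C[0]=4) = 4
step 2 → dur = max(L[2]=7, C[1]=3) = 7
step 3 → dur = max(L[3]=8, C[2]=?) = C[2]  (unknown; binding)
step 4 → dur = max(L[4]=5, C[3]=8) = 8
step 5 → dur = max(L[5]=2, C[4]=5) = 5
step 6 → dur = max(L[6]=2, C[5]=7) = 7
step 7 → dur = max(L[7]=7, C[6]=3) = 7
step 8 → dur = max(L[8]=7, C[7]=7) = 7
step 9 → dur = C[8]=7 = 7
sum of known step durations = 58
dur[3] = total - known = 67 - 58 = 9
C[2] is the binding max in step 3, so C[2] = dur[3] = 9

C[2] = 9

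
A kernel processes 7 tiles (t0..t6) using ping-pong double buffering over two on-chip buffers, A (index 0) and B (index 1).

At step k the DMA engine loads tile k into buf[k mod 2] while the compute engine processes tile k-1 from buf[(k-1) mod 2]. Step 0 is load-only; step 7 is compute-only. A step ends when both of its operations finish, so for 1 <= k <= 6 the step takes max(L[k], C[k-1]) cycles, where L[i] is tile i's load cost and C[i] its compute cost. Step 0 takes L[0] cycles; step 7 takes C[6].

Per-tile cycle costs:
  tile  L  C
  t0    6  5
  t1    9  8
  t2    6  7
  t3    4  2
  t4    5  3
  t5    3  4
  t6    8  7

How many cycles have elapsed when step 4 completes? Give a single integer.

k=0 load=t0/6c comp=- wait=6 total=6
k=1 load=t1/9c comp=t0/5c wait=9 total=15
k=2 load=t2/6c comp=t1/8c wait=8 total=23
k=3 load=t3/4c comp=t2/7c wait=7 total=30
k=4 load=t4/5c comp=t3/2c wait=5 total=35
k=5 load=t5/3c comp=t4/3c wait=3 total=38
k=6 load=t6/8c comp=t5/4c wait=8 total=46
k=7 load=- comp=t6/7c wait=7 total=53

end_cycle[4] = 35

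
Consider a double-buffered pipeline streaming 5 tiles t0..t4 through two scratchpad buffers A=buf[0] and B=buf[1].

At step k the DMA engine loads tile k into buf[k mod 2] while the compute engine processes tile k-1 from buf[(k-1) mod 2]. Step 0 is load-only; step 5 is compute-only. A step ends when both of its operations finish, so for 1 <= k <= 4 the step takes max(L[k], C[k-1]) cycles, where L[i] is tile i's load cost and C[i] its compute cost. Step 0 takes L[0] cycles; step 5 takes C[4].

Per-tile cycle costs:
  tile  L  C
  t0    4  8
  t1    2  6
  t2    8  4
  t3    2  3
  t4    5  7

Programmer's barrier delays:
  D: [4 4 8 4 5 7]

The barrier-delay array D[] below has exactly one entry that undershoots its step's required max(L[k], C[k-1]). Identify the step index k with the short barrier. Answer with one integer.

hazard at step 1

[0] required=L[0]=4=4 vs D=4 ok
[1] required=max(L[1]=2,C[0]=8)=8 vs D=4 SHORT
[2] required=max(L[2]=8,C[1]=6)=8 vs D=8 ok
[3] required=max(L[3]=2,C[2]=4)=4 vs D=4 ok
[4] required=max(L[4]=5,C[3]=3)=5 vs D=5 ok
[5] required=C[4]=7=7 vs D=7 ok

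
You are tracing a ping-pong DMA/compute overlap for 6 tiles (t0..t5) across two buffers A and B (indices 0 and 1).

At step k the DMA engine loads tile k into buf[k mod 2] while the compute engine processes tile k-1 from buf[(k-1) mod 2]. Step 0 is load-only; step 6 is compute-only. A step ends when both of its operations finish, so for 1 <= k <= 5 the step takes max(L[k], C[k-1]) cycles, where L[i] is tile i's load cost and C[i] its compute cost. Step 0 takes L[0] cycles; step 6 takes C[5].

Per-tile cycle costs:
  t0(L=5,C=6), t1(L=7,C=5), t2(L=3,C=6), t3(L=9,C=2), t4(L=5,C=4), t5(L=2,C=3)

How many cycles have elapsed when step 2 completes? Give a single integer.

end_cycle[2] = 17

k=0 load=t0/5c comp=- wait=5 total=5
k=1 load=t1/7c comp=t0/6c wait=7 total=12
k=2 load=t2/3c comp=t1/5c wait=5 total=17
k=3 load=t3/9c comp=t2/6c wait=9 total=26
k=4 load=t4/5c comp=t3/2c wait=5 total=31
k=5 load=t5/2c comp=t4/4c wait=4 total=35
k=6 load=- comp=t5/3c wait=3 total=38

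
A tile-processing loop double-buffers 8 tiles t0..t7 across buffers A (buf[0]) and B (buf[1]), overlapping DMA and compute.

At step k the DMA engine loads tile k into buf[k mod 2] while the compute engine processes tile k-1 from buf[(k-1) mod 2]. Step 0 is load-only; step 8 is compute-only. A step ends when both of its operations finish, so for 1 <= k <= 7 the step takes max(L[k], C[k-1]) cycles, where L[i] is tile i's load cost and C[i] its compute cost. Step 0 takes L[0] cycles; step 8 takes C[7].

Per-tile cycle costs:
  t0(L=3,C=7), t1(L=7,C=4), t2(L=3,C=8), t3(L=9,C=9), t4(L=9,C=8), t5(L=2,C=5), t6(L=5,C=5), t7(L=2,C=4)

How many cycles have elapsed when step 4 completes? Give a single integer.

[0] DMA t0→A (3c) ∥ CU idle ⇒ 3c, clock 3
[1] DMA t1→B (7c) ∥ CU A:t0 (7c) ⇒ 7c, clock 10
[2] DMA t2→A (3c) ∥ CU B:t1 (4c) ⇒ 4c, clock 14
[3] DMA t3→B (9c) ∥ CU A:t2 (8c) ⇒ 9c, clock 23
[4] DMA t4→A (9c) ∥ CU B:t3 (9c) ⇒ 9c, clock 32
[5] DMA t5→B (2c) ∥ CU A:t4 (8c) ⇒ 8c, clock 40
[6] DMA t6→A (5c) ∥ CU B:t5 (5c) ⇒ 5c, clock 45
[7] DMA t7→B (2c) ∥ CU A:t6 (5c) ⇒ 5c, clock 50
[8] DMA idle ∥ CU B:t7 (4c) ⇒ 4c, clock 54

end_cycle[4] = 32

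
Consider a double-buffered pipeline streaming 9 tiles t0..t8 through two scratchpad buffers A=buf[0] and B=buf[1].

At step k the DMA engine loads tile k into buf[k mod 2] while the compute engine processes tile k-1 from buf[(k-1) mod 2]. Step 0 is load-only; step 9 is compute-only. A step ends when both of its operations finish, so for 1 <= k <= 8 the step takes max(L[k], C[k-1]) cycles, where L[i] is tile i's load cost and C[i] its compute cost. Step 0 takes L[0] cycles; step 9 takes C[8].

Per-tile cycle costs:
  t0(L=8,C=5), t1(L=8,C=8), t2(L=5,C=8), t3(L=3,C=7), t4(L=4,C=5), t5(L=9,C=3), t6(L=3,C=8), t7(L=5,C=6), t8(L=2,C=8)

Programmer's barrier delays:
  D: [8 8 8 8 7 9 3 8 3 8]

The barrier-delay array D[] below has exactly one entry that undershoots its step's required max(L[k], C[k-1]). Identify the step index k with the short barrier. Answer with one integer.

[0] required=L[0]=8=8 vs D=8 ok
[1] required=max(L[1]=8,C[0]=5)=8 vs D=8 ok
[2] required=max(L[2]=5,C[1]=8)=8 vs D=8 ok
[3] required=max(L[3]=3,C[2]=8)=8 vs D=8 ok
[4] required=max(L[4]=4,C[3]=7)=7 vs D=7 ok
[5] required=max(L[5]=9,C[4]=5)=9 vs D=9 ok
[6] required=max(L[6]=3,C[5]=3)=3 vs D=3 ok
[7] required=max(L[7]=5,C[6]=8)=8 vs D=8 ok
[8] required=max(L[8]=2,C[7]=6)=6 vs D=3 SHORT
[9] required=C[8]=8=8 vs D=8 ok

hazard at step 8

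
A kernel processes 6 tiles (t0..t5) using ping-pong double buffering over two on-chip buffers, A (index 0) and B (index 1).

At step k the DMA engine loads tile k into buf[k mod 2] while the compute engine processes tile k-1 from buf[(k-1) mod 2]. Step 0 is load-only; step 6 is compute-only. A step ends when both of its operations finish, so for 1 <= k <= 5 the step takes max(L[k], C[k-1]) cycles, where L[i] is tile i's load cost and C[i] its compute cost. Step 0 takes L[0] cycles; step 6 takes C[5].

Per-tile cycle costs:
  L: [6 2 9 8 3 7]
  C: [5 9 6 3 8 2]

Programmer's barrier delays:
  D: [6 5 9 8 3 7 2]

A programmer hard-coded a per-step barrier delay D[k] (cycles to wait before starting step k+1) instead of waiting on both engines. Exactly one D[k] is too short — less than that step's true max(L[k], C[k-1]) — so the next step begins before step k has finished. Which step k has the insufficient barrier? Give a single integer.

hazard at step 5

k=0 barrier L[0]=6→6c, D[0]=6 ok
k=1 barrier max(L[1]=2,C[0]=5)→5c, D[1]=5 ok
k=2 barrier max(L[2]=9,C[1]=9)→9c, D[2]=9 ok
k=3 barrier max(L[3]=8,C[2]=6)→8c, D[3]=8 ok
k=4 barrier max(L[4]=3,C[3]=3)→3c, D[4]=3 ok
k=5 barrier max(L[5]=7,C[4]=8)→8c, D[5]=7 SHORT
k=6 barrier C[5]=2→2c, D[6]=2 ok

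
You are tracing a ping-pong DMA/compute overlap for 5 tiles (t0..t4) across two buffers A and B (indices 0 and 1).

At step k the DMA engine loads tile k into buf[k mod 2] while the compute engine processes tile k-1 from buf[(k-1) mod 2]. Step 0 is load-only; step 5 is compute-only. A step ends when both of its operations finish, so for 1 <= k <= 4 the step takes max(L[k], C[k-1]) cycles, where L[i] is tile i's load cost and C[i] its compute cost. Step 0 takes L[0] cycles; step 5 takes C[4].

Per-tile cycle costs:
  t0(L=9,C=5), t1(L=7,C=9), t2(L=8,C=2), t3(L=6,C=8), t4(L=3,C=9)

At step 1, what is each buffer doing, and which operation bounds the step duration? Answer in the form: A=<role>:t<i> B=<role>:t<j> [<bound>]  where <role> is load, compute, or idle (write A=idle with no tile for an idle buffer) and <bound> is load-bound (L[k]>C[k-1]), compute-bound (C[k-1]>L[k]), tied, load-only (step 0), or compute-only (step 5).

step 1: A=compute:t0 B=load:t1 [load-bound]

[0] DMA t0→A (9c) ∥ CU idle ⇒ 9c, clock 9
[1] DMA t1→B (7c) ∥ CU A:t0 (5c) ⇒ 7c, clock 16
[2] DMA t2→A (8c) ∥ CU B:t1 (9c) ⇒ 9c, clock 25
[3] DMA t3→B (6c) ∥ CU A:t2 (2c) ⇒ 6c, clock 31
[4] DMA t4→A (3c) ∥ CU B:t3 (8c) ⇒ 8c, clock 39
[5] DMA idle ∥ CU A:t4 (9c) ⇒ 9c, clock 48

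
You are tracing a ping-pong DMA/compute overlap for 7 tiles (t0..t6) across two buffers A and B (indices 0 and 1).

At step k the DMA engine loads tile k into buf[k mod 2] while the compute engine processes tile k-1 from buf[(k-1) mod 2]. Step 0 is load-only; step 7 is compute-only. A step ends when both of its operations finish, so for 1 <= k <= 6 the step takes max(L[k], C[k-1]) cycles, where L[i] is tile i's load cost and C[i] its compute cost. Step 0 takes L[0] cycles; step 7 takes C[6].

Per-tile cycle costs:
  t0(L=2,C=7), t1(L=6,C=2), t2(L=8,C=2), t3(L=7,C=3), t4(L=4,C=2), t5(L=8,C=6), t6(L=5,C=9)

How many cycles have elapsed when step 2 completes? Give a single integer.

end_cycle[2] = 17

[0] DMA t0→A (2c) ∥ CU idle ⇒ 2c, clock 2
[1] DMA t1→B (6c) ∥ CU A:t0 (7c) ⇒ 7c, clock 9
[2] DMA t2→A (8c) ∥ CU B:t1 (2c) ⇒ 8c, clock 17
[3] DMA t3→B (7c) ∥ CU A:t2 (2c) ⇒ 7c, clock 24
[4] DMA t4→A (4c) ∥ CU B:t3 (3c) ⇒ 4c, clock 28
[5] DMA t5→B (8c) ∥ CU A:t4 (2c) ⇒ 8c, clock 36
[6] DMA t6→A (5c) ∥ CU B:t5 (6c) ⇒ 6c, clock 42
[7] DMA idle ∥ CU A:t6 (9c) ⇒ 9c, clock 51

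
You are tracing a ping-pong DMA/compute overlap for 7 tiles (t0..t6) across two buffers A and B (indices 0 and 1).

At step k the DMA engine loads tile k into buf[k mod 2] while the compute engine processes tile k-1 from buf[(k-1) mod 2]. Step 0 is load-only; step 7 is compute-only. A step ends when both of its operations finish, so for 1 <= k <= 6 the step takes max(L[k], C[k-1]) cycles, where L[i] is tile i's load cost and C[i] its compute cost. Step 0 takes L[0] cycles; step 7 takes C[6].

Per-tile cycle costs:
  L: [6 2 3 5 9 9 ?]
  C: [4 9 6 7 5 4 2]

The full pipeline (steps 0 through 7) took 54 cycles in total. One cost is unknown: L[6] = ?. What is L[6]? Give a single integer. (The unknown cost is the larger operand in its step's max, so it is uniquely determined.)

step 0 | dur = L[0]=6 = 6
step 1 | dur = max(L[1]=2, C[0]=4) = 4
step 2 | dur = max(L[2]=3, C[1]=9) = 9
step 3 | dur = max(L[3]=5, C[2]=6) = 6
step 4 | dur = max(L[4]=9, C[3]=7) = 9
step 5 | dur = max(L[5]=9, C[4]=5) = 9
step 6 | dur = max(L[6]=?, C[5]=4) = L[6]  (unknown; binding)
step 7 | dur = C[6]=2 = 2
sum of known step durations = 45
dur[6] = total - known = 54 - 45 = 9
L[6] is the binding max in step 6, so L[6] = dur[6] = 9

L[6] = 9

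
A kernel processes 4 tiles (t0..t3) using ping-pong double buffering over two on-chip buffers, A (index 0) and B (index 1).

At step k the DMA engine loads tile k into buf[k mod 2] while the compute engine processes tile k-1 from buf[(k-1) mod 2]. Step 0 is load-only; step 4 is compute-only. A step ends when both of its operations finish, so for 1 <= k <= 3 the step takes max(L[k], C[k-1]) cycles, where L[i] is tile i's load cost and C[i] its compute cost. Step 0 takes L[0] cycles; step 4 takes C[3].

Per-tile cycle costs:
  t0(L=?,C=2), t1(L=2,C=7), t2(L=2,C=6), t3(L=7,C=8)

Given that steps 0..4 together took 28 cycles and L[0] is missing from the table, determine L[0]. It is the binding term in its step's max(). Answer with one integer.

L[0] = 4

step 0 → dur = L[0]=? = L[0]  (unknown; binding)
step 1 → dur = max(L[1]=2, C[0]=2) = 2
step 2 → dur = max(L[2]=2, C[1]=7) = 7
step 3 → dur = max(L[3]=7, C[2]=6) = 7
step 4 → dur = C[3]=8 = 8
sum of known step durations = 24
dur[0] = total - known = 28 - 24 = 4
L[0] is the binding max in step 0, so L[0] = dur[0] = 4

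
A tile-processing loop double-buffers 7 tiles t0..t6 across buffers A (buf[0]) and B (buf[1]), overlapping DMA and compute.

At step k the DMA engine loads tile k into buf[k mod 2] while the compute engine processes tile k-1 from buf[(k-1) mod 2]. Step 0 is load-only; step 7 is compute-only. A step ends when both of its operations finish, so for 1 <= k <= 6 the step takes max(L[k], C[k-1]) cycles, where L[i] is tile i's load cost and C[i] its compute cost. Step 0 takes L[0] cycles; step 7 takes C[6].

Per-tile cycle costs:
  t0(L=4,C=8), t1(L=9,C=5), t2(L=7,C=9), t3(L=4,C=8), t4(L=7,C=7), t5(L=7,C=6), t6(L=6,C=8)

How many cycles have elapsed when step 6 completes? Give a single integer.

end_cycle[6] = 50

  0. 4=4c; end=4; A:t0 B:-
  1. max(9,8)=9c; end=13; A:t0 B:t1
  2. max(7,5)=7c; end=20; A:t2 B:t1
  3. max(4,9)=9c; end=29; A:t2 B:t3
  4. max(7,8)=8c; end=37; A:t4 B:t3
  5. max(7,7)=7c; end=44; A:t4 B:t5
  6. max(6,6)=6c; end=50; A:t6 B:t5
  7. 8=8c; end=58; A:t6 B:t5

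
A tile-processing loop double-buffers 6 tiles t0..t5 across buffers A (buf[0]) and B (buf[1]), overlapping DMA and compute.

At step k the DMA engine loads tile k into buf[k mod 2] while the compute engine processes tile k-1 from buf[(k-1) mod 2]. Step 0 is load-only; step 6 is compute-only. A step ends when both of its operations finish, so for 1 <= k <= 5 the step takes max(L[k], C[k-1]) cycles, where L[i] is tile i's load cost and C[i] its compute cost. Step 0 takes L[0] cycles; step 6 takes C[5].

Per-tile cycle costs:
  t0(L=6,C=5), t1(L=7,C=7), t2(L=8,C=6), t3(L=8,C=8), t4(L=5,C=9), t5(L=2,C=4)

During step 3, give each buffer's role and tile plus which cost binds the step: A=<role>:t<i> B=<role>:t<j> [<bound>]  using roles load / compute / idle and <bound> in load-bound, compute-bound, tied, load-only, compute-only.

step 0: L[0]=6 → dur=6, Σ=6 | A=load:t0 B=idle [load-only]
step 1: L[1]=7 C[0]=5 → dur=7, Σ=13 | A=compute:t0 B=load:t1 [load-bound]
step 2: L[2]=8 C[1]=7 → dur=8, Σ=21 | A=load:t2 B=compute:t1 [load-bound]
step 3: L[3]=8 C[2]=6 → dur=8, Σ=29 | A=compute:t2 B=load:t3 [load-bound]
step 4: L[4]=5 C[3]=8 → dur=8, Σ=37 | A=load:t4 B=compute:t3 [compute-bound]
step 5: L[5]=2 C[4]=9 → dur=9, Σ=46 | A=compute:t4 B=load:t5 [compute-bound]
step 6: C[5]=4 → dur=4, Σ=50 | A=idle B=compute:t5 [compute-only]

step 3: A=compute:t2 B=load:t3 [load-bound]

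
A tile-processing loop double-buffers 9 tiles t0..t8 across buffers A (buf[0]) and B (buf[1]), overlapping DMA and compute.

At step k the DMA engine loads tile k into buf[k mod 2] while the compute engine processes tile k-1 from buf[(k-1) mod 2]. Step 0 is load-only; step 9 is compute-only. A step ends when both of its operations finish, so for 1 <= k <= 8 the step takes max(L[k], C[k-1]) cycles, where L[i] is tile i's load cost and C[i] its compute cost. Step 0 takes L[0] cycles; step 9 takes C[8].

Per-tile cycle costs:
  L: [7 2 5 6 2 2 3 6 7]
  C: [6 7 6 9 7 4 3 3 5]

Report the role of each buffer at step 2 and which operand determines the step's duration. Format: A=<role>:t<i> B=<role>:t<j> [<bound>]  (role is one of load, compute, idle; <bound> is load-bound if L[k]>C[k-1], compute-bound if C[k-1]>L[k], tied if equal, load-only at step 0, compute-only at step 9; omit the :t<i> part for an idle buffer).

[0] DMA t0→A (7c) ∥ CU idle ⇒ 7c, clock 7
[1] DMA t1→B (2c) ∥ CU A:t0 (6c) ⇒ 6c, clock 13
[2] DMA t2→A (5c) ∥ CU B:t1 (7c) ⇒ 7c, clock 20
[3] DMA t3→B (6c) ∥ CU A:t2 (6c) ⇒ 6c, clock 26
[4] DMA t4→A (2c) ∥ CU B:t3 (9c) ⇒ 9c, clock 35
[5] DMA t5→B (2c) ∥ CU A:t4 (7c) ⇒ 7c, clock 42
[6] DMA t6→A (3c) ∥ CU B:t5 (4c) ⇒ 4c, clock 46
[7] DMA t7→B (6c) ∥ CU A:t6 (3c) ⇒ 6c, clock 52
[8] DMA t8→A (7c) ∥ CU B:t7 (3c) ⇒ 7c, clock 59
[9] DMA idle ∥ CU A:t8 (5c) ⇒ 5c, clock 64

step 2: A=load:t2 B=compute:t1 [compute-bound]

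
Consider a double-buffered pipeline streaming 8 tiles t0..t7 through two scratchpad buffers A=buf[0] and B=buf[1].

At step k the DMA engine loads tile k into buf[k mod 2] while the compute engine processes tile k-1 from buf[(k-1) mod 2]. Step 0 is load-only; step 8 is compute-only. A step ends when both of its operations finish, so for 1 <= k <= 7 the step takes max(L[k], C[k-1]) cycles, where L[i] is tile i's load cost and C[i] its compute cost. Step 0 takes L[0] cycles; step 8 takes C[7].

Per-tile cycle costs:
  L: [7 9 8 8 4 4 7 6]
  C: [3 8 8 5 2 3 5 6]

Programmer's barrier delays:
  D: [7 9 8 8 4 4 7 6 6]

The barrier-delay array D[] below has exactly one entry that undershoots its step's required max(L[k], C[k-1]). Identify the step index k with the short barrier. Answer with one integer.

k=0 barrier L[0]=7→7c, D[0]=7 ok
k=1 barrier max(L[1]=9,C[0]=3)→9c, D[1]=9 ok
k=2 barrier max(L[2]=8,C[1]=8)→8c, D[2]=8 ok
k=3 barrier max(L[3]=8,C[2]=8)→8c, D[3]=8 ok
k=4 barrier max(L[4]=4,C[3]=5)→5c, D[4]=4 SHORT
k=5 barrier max(L[5]=4,C[4]=2)→4c, D[5]=4 ok
k=6 barrier max(L[6]=7,C[5]=3)→7c, D[6]=7 ok
k=7 barrier max(L[7]=6,C[6]=5)→6c, D[7]=6 ok
k=8 barrier C[7]=6→6c, D[8]=6 ok

hazard at step 4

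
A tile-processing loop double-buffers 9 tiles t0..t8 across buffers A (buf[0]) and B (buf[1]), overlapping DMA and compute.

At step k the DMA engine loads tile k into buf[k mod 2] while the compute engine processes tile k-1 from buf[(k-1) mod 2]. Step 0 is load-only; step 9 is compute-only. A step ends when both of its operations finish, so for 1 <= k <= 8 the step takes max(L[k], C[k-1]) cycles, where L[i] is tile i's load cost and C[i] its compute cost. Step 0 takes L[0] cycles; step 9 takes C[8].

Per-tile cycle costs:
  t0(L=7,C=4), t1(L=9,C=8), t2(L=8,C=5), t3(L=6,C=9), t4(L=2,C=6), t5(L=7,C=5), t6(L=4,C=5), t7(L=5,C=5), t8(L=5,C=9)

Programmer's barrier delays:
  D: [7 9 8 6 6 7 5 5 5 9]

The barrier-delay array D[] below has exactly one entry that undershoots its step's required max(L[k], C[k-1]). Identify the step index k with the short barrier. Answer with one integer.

k=0 barrier L[0]=7→7c, D[0]=7 ok
k=1 barrier max(L[1]=9,C[0]=4)→9c, D[1]=9 ok
k=2 barrier max(L[2]=8,C[1]=8)→8c, D[2]=8 ok
k=3 barrier max(L[3]=6,C[2]=5)→6c, D[3]=6 ok
k=4 barrier max(L[4]=2,C[3]=9)→9c, D[4]=6 SHORT
k=5 barrier max(L[5]=7,C[4]=6)→7c, D[5]=7 ok
k=6 barrier max(L[6]=4,C[5]=5)→5c, D[6]=5 ok
k=7 barrier max(L[7]=5,C[6]=5)→5c, D[7]=5 ok
k=8 barrier max(L[8]=5,C[7]=5)→5c, D[8]=5 ok
k=9 barrier C[8]=9→9c, D[9]=9 ok

hazard at step 4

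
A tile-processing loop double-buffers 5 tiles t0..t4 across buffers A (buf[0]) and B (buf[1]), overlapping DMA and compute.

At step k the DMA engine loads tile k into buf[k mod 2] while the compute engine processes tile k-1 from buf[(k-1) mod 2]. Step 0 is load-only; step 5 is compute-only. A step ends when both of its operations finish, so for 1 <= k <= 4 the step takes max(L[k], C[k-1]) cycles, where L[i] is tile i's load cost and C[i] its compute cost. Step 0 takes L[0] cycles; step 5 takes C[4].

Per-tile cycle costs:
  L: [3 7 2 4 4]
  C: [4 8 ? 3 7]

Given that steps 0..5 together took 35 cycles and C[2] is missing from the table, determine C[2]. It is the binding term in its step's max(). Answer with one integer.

C[2] = 6

step 0 → dur = L[0]=3 = 3
step 1 → dur = max(L[1]=7, C[0]=4) = 7
step 2 → dur = max(L[2]=2, C[1]=8) = 8
step 3 → dur = max(L[3]=4, C[2]=?) = C[2]  (unknown; binding)
step 4 → dur = max(L[4]=4, C[3]=3) = 4
step 5 → dur = C[4]=7 = 7
sum of known step durations = 29
dur[3] = total - known = 35 - 29 = 6
C[2] is the binding max in step 3, so C[2] = dur[3] = 6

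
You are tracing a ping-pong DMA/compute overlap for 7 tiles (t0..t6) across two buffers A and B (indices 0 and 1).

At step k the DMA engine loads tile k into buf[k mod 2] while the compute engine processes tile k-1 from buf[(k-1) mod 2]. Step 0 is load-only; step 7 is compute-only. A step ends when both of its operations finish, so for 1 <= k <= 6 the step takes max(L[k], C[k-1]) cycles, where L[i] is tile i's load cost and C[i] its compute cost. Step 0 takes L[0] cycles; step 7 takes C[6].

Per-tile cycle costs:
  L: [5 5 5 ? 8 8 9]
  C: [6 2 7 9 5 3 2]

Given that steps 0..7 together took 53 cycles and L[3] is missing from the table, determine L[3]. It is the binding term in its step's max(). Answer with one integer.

step 0 = dur = L[0]=5 = 5
step 1 = dur = max(L[1]=5, C[0]=6) = 6
step 2 = dur = max(L[2]=5, C[1]=2) = 5
step 3 = dur = max(L[3]=?, C[2]=7) = L[3]  (unknown; binding)
step 4 = dur = max(L[4]=8, C[3]=9) = 9
step 5 = dur = max(L[5]=8, C[4]=5) = 8
step 6 = dur = max(L[6]=9, C[5]=3) = 9
step 7 = dur = C[6]=2 = 2
sum of known step durations = 44
dur[3] = total - known = 53 - 44 = 9
L[3] is the binding max in step 3, so L[3] = dur[3] = 9

L[3] = 9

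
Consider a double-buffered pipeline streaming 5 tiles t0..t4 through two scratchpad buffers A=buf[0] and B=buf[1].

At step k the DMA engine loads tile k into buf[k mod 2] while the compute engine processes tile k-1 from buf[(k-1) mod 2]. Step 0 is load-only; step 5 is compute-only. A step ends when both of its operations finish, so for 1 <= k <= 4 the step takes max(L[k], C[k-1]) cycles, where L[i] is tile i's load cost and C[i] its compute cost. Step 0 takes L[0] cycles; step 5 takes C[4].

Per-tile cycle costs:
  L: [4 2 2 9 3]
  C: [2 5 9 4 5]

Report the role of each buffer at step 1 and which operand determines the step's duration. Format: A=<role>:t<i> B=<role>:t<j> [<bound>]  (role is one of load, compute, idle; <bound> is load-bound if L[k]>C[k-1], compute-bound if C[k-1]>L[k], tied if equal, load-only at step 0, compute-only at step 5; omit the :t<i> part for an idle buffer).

[0] DMA t0→A (4c) ∥ CU idle ⇒ 4c, clock 4
[1] DMA t1→B (2c) ∥ CU A:t0 (2c) ⇒ 2c, clock 6
[2] DMA t2→A (2c) ∥ CU B:t1 (5c) ⇒ 5c, clock 11
[3] DMA t3→B (9c) ∥ CU A:t2 (9c) ⇒ 9c, clock 20
[4] DMA t4→A (3c) ∥ CU B:t3 (4c) ⇒ 4c, clock 24
[5] DMA idle ∥ CU A:t4 (5c) ⇒ 5c, clock 29

step 1: A=compute:t0 B=load:t1 [tied]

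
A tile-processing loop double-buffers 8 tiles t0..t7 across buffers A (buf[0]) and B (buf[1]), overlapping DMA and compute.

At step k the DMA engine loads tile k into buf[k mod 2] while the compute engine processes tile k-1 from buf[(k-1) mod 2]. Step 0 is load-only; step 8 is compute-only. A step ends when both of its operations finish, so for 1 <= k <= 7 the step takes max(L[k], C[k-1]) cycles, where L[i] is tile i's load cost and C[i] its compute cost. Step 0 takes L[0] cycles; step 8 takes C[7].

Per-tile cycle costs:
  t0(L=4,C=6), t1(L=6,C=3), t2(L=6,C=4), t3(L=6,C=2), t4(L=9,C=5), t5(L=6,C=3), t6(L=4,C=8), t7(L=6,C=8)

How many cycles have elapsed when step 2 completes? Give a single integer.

k=0 load=t0/4c comp=- wait=4 total=4
k=1 load=t1/6c comp=t0/6c wait=6 total=10
k=2 load=t2/6c comp=t1/3c wait=6 total=16
k=3 load=t3/6c comp=t2/4c wait=6 total=22
k=4 load=t4/9c comp=t3/2c wait=9 total=31
k=5 load=t5/6c comp=t4/5c wait=6 total=37
k=6 load=t6/4c comp=t5/3c wait=4 total=41
k=7 load=t7/6c comp=t6/8c wait=8 total=49
k=8 load=- comp=t7/8c wait=8 total=57

end_cycle[2] = 16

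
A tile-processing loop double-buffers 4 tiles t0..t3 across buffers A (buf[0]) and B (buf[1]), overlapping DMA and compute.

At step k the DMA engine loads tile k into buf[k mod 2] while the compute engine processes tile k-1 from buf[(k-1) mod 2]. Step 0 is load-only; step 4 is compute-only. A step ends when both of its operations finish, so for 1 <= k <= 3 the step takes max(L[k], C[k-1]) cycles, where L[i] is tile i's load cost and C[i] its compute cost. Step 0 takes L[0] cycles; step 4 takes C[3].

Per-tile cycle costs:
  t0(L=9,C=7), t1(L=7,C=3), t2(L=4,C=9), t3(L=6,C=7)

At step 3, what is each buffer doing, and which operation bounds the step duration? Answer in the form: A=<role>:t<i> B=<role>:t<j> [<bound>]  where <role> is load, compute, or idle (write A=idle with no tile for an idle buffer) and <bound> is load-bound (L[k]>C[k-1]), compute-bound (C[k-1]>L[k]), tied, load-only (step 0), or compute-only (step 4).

step 3: A=compute:t2 B=load:t3 [compute-bound]

  0. 9=9c; end=9; A:t0 B:-
  1. max(7,7)=7c; end=16; A:t0 B:t1
  2. max(4,3)=4c; end=20; A:t2 B:t1
  3. max(6,9)=9c; end=29; A:t2 B:t3
  4. 7=7c; end=36; A:t2 B:t3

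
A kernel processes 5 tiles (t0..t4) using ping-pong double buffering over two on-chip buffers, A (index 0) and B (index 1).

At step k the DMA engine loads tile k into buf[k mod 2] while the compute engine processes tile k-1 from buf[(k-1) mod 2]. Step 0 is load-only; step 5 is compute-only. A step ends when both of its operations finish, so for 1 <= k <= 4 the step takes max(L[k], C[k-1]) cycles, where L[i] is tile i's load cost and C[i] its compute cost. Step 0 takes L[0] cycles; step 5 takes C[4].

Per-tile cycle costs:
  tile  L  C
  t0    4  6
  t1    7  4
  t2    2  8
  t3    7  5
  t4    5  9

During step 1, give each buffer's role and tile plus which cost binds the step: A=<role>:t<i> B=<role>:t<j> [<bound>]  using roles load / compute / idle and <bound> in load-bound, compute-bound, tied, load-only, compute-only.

[0] DMA t0→A (4c) ∥ CU idle ⇒ 4c, clock 4
[1] DMA t1→B (7c) ∥ CU A:t0 (6c) ⇒ 7c, clock 11
[2] DMA t2→A (2c) ∥ CU B:t1 (4c) ⇒ 4c, clock 15
[3] DMA t3→B (7c) ∥ CU A:t2 (8c) ⇒ 8c, clock 23
[4] DMA t4→A (5c) ∥ CU B:t3 (5c) ⇒ 5c, clock 28
[5] DMA idle ∥ CU A:t4 (9c) ⇒ 9c, clock 37

step 1: A=compute:t0 B=load:t1 [load-bound]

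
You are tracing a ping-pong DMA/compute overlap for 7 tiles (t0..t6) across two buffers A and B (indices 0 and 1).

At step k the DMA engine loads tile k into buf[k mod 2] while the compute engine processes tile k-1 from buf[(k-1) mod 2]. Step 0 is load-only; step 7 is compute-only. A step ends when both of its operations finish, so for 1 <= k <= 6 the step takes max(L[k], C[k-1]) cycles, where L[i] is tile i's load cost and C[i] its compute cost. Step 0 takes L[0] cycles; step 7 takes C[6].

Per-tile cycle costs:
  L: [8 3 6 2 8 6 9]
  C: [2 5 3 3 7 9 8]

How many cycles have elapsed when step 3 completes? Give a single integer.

k=0 load=t0/8c comp=- wait=8 total=8
k=1 load=t1/3c comp=t0/2c wait=3 total=11
k=2 load=t2/6c comp=t1/5c wait=6 total=17
k=3 load=t3/2c comp=t2/3c wait=3 total=20
k=4 load=t4/8c comp=t3/3c wait=8 total=28
k=5 load=t5/6c comp=t4/7c wait=7 total=35
k=6 load=t6/9c comp=t5/9c wait=9 total=44
k=7 load=- comp=t6/8c wait=8 total=52

end_cycle[3] = 20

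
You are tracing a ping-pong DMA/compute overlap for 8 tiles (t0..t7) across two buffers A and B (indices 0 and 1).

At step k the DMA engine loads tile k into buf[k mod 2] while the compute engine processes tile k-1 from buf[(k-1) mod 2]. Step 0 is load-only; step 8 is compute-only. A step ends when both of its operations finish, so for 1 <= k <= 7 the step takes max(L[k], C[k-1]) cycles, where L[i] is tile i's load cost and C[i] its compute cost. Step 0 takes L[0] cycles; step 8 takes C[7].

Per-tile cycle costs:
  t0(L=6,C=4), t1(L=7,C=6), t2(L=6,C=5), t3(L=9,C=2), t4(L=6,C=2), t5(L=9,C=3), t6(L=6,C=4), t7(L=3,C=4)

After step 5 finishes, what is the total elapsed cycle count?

  0. 6=6c; end=6; A:t0 B:-
  1. max(7,4)=7c; end=13; A:t0 B:t1
  2. max(6,6)=6c; end=19; A:t2 B:t1
  3. max(9,5)=9c; end=28; A:t2 B:t3
  4. max(6,2)=6c; end=34; A:t4 B:t3
  5. max(9,2)=9c; end=43; A:t4 B:t5
  6. max(6,3)=6c; end=49; A:t6 B:t5
  7. max(3,4)=4c; end=53; A:t6 B:t7
  8. 4=4c; end=57; A:t6 B:t7

end_cycle[5] = 43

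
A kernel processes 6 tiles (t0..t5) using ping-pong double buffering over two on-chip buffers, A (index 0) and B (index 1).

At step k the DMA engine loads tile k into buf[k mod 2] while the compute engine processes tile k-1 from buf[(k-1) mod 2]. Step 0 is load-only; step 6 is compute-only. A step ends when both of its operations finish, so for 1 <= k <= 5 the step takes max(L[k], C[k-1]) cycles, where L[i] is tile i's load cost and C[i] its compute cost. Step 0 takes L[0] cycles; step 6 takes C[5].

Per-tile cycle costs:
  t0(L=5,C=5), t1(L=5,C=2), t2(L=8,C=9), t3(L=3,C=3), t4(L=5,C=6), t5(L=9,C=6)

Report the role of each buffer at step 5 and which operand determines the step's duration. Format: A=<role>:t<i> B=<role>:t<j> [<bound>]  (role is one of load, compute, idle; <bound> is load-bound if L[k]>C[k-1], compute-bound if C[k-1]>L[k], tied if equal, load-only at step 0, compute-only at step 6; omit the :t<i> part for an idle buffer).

step 5: A=compute:t4 B=load:t5 [load-bound]

step 0: L[0]=5 → dur=5, Σ=5 | A=load:t0 B=idle [load-only]
step 1: L[1]=5 C[0]=5 → dur=5, Σ=10 | A=compute:t0 B=load:t1 [tied]
step 2: L[2]=8 C[1]=2 → dur=8, Σ=18 | A=load:t2 B=compute:t1 [load-bound]
step 3: L[3]=3 C[2]=9 → dur=9, Σ=27 | A=compute:t2 B=load:t3 [compute-bound]
step 4: L[4]=5 C[3]=3 → dur=5, Σ=32 | A=load:t4 B=compute:t3 [load-bound]
step 5: L[5]=9 C[4]=6 → dur=9, Σ=41 | A=compute:t4 B=load:t5 [load-bound]
step 6: C[5]=6 → dur=6, Σ=47 | A=idle B=compute:t5 [compute-only]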